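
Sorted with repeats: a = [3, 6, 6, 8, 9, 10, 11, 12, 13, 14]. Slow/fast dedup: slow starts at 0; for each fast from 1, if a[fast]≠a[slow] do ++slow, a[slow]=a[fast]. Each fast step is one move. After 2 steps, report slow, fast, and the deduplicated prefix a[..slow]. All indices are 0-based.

slow=1, fast=3, prefix=[3, 6]

(s=0,f=1) a[fast]=6≠a[slow]=3 write a[1]=6 → slow++,fast++
(s=1,f=2) a[fast]=6=a[slow] dup → fast++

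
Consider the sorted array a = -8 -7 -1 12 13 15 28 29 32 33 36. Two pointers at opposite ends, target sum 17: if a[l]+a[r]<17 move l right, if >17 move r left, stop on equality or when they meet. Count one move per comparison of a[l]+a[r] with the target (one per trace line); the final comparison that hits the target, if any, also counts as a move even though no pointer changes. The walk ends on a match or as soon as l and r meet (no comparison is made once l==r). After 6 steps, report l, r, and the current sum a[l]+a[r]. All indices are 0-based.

l=1, r=5, sum=8

[0,10] -8+36=28 >17 → r--
[0,9] -8+33=25 >17 → r--
[0,8] -8+32=24 >17 → r--
[0,7] -8+29=21 >17 → r--
[0,6] -8+28=20 >17 → r--
[0,5] -8+15=7 <17 → l++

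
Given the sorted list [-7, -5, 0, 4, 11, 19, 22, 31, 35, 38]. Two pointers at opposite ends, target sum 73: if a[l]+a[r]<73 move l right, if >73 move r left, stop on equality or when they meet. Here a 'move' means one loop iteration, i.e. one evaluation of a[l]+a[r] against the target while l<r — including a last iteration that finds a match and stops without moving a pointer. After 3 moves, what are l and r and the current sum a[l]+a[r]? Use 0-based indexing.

l=0 r=9: -7+38=31 <73, l++
l=1 r=9: -5+38=33 <73, l++
l=2 r=9: 0+38=38 <73, l++

l=3, r=9, sum=42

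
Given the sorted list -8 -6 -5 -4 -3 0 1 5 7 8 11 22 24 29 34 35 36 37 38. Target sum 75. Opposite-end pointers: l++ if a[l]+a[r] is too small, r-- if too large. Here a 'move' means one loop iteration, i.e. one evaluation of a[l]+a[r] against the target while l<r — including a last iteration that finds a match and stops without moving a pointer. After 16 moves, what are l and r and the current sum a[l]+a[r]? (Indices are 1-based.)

l=17, r=19, sum=74

[1,19] -8+38=30 <75 → l++
[2,19] -6+38=32 <75 → l++
[3,19] -5+38=33 <75 → l++
[4,19] -4+38=34 <75 → l++
[5,19] -3+38=35 <75 → l++
[6,19] 0+38=38 <75 → l++
[7,19] 1+38=39 <75 → l++
[8,19] 5+38=43 <75 → l++
[9,19] 7+38=45 <75 → l++
[10,19] 8+38=46 <75 → l++
[11,19] 11+38=49 <75 → l++
[12,19] 22+38=60 <75 → l++
[13,19] 24+38=62 <75 → l++
[14,19] 29+38=67 <75 → l++
[15,19] 34+38=72 <75 → l++
[16,19] 35+38=73 <75 → l++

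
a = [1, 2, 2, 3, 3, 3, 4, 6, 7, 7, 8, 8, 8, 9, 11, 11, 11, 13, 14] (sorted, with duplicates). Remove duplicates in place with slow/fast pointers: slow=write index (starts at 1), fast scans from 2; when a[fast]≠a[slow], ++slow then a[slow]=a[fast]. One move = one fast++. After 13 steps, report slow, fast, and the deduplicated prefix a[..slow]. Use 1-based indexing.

slow=1 fast=2: a[fast]=2≠a[slow]=1 write a[2]=2, slow++,fast++
slow=2 fast=3: a[fast]=2=a[slow] dup, fast++
slow=2 fast=4: a[fast]=3≠a[slow]=2 write a[3]=3, slow++,fast++
slow=3 fast=5: a[fast]=3=a[slow] dup, fast++
slow=3 fast=6: a[fast]=3=a[slow] dup, fast++
slow=3 fast=7: a[fast]=4≠a[slow]=3 write a[4]=4, slow++,fast++
slow=4 fast=8: a[fast]=6≠a[slow]=4 write a[5]=6, slow++,fast++
slow=5 fast=9: a[fast]=7≠a[slow]=6 write a[6]=7, slow++,fast++
slow=6 fast=10: a[fast]=7=a[slow] dup, fast++
slow=6 fast=11: a[fast]=8≠a[slow]=7 write a[7]=8, slow++,fast++
slow=7 fast=12: a[fast]=8=a[slow] dup, fast++
slow=7 fast=13: a[fast]=8=a[slow] dup, fast++
slow=7 fast=14: a[fast]=9≠a[slow]=8 write a[8]=9, slow++,fast++

slow=8, fast=15, prefix=[1, 2, 3, 4, 6, 7, 8, 9]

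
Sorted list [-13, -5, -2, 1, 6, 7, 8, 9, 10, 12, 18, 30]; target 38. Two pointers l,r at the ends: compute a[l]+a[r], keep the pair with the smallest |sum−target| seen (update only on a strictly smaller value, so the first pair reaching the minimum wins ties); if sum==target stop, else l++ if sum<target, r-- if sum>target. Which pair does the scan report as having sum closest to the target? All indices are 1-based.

[1,12] -13+30=17 d=21 * → l++
[2,12] -5+30=25 d=13 * → l++
[3,12] -2+30=28 d=10 * → l++
[4,12] 1+30=31 d=7 * → l++
[5,12] 6+30=36 d=2 * → l++
[6,12] 7+30=37 d=1 * → l++
[7,12] 8+30=38 d=0 * → stop

pair (8, 30) with sum 38 (|Δ|=0)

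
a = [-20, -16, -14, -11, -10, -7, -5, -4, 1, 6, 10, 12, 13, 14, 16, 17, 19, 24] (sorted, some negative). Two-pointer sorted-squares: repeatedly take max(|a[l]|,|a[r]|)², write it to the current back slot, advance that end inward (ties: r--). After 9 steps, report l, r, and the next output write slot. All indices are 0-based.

[0,17] |-20|<=|24| out[17]=576 → r--
[0,16] |-20|>|19| out[16]=400 → l++
[1,16] |-16|<=|19| out[15]=361 → r--
[1,15] |-16|<=|17| out[14]=289 → r--
[1,14] |-16|<=|16| out[13]=256 → r--
[1,13] |-16|>|14| out[12]=256 → l++
[2,13] |-14|<=|14| out[11]=196 → r--
[2,12] |-14|>|13| out[10]=196 → l++
[3,12] |-11|<=|13| out[9]=169 → r--

l=3, r=11, next write slot=8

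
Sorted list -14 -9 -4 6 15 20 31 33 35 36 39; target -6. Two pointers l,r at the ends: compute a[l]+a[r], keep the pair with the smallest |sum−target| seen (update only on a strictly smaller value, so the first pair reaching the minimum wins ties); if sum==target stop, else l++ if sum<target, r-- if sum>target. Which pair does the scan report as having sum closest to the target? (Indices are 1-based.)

pair (-14, 6) with sum -8 (|Δ|=2)

[1,11] -14+39=25 d=31 * → r--
[1,10] -14+36=22 d=28 * → r--
[1,9] -14+35=21 d=27 * → r--
[1,8] -14+33=19 d=25 * → r--
[1,7] -14+31=17 d=23 * → r--
[1,6] -14+20=6 d=12 * → r--
[1,5] -14+15=1 d=7 * → r--
[1,4] -14+6=-8 d=2 * → l++
[2,4] -9+6=-3 d=3 → r--
[2,3] -9+-4=-13 d=7 → l++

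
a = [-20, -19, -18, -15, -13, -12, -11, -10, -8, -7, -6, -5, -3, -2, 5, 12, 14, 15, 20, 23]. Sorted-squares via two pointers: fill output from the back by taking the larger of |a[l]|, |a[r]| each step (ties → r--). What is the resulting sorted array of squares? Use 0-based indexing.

[4, 9, 25, 25, 36, 49, 64, 100, 121, 144, 144, 169, 196, 225, 225, 324, 361, 400, 400, 529]

l=0 r=19: |-20|<=|23| out[19]=529, r--
l=0 r=18: |-20|<=|20| out[18]=400, r--
l=0 r=17: |-20|>|15| out[17]=400, l++
l=1 r=17: |-19|>|15| out[16]=361, l++
l=2 r=17: |-18|>|15| out[15]=324, l++
l=3 r=17: |-15|<=|15| out[14]=225, r--
l=3 r=16: |-15|>|14| out[13]=225, l++
l=4 r=16: |-13|<=|14| out[12]=196, r--
l=4 r=15: |-13|>|12| out[11]=169, l++
l=5 r=15: |-12|<=|12| out[10]=144, r--
l=5 r=14: |-12|>|5| out[9]=144, l++
l=6 r=14: |-11|>|5| out[8]=121, l++
l=7 r=14: |-10|>|5| out[7]=100, l++
l=8 r=14: |-8|>|5| out[6]=64, l++
l=9 r=14: |-7|>|5| out[5]=49, l++
l=10 r=14: |-6|>|5| out[4]=36, l++
l=11 r=14: |-5|<=|5| out[3]=25, r--
l=11 r=13: |-5|>|-2| out[2]=25, l++
l=12 r=13: |-3|>|-2| out[1]=9, l++
l=13 r=13: |-2|<=|-2| out[0]=4, r--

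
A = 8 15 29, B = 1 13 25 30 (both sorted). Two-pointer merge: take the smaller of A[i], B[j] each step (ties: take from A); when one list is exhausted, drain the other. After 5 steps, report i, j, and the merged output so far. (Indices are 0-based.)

i=0 j=0: A[i]=8>B[j]=1 take 1, j++
i=0 j=1: A[i]=8<=B[j]=13 take 8, i++
i=1 j=1: A[i]=15>B[j]=13 take 13, j++
i=1 j=2: A[i]=15<=B[j]=25 take 15, i++
i=2 j=2: A[i]=29>B[j]=25 take 25, j++

i=2, j=3, merged so far=[1, 8, 13, 15, 25]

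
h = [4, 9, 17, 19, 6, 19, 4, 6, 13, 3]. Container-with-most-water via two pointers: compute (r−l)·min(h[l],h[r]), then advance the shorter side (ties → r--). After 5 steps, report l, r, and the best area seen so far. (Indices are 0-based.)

l=2, r=6, best area=78

[0,9] min(4,3)*9=27 best=27 * → r--
[0,8] min(4,13)*8=32 best=32 * → l++
[1,8] min(9,13)*7=63 best=63 * → l++
[2,8] min(17,13)*6=78 best=78 * → r--
[2,7] min(17,6)*5=30 best=78 → r--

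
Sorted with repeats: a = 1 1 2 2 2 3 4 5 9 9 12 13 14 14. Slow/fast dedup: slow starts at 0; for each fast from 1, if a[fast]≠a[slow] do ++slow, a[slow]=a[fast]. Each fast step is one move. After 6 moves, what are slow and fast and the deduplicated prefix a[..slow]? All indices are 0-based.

slow=3, fast=7, prefix=[1, 2, 3, 4]

slow=0 fast=1: a[fast]=1=a[slow] dup, fast++
slow=0 fast=2: a[fast]=2≠a[slow]=1 write a[1]=2, slow++,fast++
slow=1 fast=3: a[fast]=2=a[slow] dup, fast++
slow=1 fast=4: a[fast]=2=a[slow] dup, fast++
slow=1 fast=5: a[fast]=3≠a[slow]=2 write a[2]=3, slow++,fast++
slow=2 fast=6: a[fast]=4≠a[slow]=3 write a[3]=4, slow++,fast++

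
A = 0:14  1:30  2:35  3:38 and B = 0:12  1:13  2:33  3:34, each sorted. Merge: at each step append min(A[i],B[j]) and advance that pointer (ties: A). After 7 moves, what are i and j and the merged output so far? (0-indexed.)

[i=0,j=0] A[i]=14>B[j]=12 take 12 → j++
[i=0,j=1] A[i]=14>B[j]=13 take 13 → j++
[i=0,j=2] A[i]=14<=B[j]=33 take 14 → i++
[i=1,j=2] A[i]=30<=B[j]=33 take 30 → i++
[i=2,j=2] A[i]=35>B[j]=33 take 33 → j++
[i=2,j=3] A[i]=35>B[j]=34 take 34 → j++
[i=2,j=4] B done, take A[i]=35 → i++

i=3, j=4, merged so far=[12, 13, 14, 30, 33, 34, 35]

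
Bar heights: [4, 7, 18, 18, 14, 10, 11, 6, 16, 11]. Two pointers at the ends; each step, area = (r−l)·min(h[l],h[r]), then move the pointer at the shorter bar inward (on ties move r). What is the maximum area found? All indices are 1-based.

l=1 r=10: min(4,11)*9=36 best=36 *, l++
l=2 r=10: min(7,11)*8=56 best=56 *, l++
l=3 r=10: min(18,11)*7=77 best=77 *, r--
l=3 r=9: min(18,16)*6=96 best=96 *, r--
l=3 r=8: min(18,6)*5=30 best=96, r--
l=3 r=7: min(18,11)*4=44 best=96, r--
l=3 r=6: min(18,10)*3=30 best=96, r--
l=3 r=5: min(18,14)*2=28 best=96, r--
l=3 r=4: min(18,18)*1=18 best=96, r--

max area = 96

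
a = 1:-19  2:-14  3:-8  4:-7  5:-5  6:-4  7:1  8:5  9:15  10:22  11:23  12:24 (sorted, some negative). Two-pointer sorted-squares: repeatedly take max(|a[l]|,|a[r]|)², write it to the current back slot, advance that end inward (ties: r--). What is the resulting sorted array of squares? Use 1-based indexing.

[1, 16, 25, 25, 49, 64, 196, 225, 361, 484, 529, 576]

l=1 r=12: |-19|<=|24| out[12]=576, r--
l=1 r=11: |-19|<=|23| out[11]=529, r--
l=1 r=10: |-19|<=|22| out[10]=484, r--
l=1 r=9: |-19|>|15| out[9]=361, l++
l=2 r=9: |-14|<=|15| out[8]=225, r--
l=2 r=8: |-14|>|5| out[7]=196, l++
l=3 r=8: |-8|>|5| out[6]=64, l++
l=4 r=8: |-7|>|5| out[5]=49, l++
l=5 r=8: |-5|<=|5| out[4]=25, r--
l=5 r=7: |-5|>|1| out[3]=25, l++
l=6 r=7: |-4|>|1| out[2]=16, l++
l=7 r=7: |1|<=|1| out[1]=1, r--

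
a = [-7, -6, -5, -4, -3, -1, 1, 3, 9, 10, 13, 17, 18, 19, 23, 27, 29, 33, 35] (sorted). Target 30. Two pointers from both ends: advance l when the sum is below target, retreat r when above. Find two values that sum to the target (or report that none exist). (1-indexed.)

l=1 r=19: -7+35=28 <30, l++
l=2 r=19: -6+35=29 <30, l++
l=3 r=19: -5+35=30, found

(-5, 35)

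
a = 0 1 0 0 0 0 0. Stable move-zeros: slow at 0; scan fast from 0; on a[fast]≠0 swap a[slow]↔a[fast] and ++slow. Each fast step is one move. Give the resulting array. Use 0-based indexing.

slow=0 fast=0: a[fast]=0, fast++
slow=0 fast=1: a[fast]=1≠0 swap→a[0]=1, slow++,fast++
slow=1 fast=2: a[fast]=0, fast++
slow=1 fast=3: a[fast]=0, fast++
slow=1 fast=4: a[fast]=0, fast++
slow=1 fast=5: a[fast]=0, fast++
slow=1 fast=6: a[fast]=0, fast++

[1, 0, 0, 0, 0, 0, 0]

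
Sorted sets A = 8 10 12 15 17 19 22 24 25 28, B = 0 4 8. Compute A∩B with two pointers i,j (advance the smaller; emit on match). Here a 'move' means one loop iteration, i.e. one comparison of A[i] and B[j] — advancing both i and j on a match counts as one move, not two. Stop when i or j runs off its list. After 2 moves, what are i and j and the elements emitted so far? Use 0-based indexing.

i=0, j=2, emitted=[]

i=0 j=0: 8>0, j++
i=0 j=1: 8>4, j++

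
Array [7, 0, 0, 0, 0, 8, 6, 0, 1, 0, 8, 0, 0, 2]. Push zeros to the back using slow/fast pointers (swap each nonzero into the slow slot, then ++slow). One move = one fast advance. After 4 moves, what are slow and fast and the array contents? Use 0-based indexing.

slow=1, fast=4, a=[7, 0, 0, 0, 0, 8, 6, 0, 1, 0, 8, 0, 0, 2]

slow=0 fast=0: a[fast]=7≠0 swap→a[0]=7, slow++,fast++
slow=1 fast=1: a[fast]=0, fast++
slow=1 fast=2: a[fast]=0, fast++
slow=1 fast=3: a[fast]=0, fast++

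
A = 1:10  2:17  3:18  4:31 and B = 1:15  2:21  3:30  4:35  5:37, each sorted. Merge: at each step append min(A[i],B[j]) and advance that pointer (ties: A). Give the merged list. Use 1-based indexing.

[10, 15, 17, 18, 21, 30, 31, 35, 37]

[i=1,j=1] A[i]=10<=B[j]=15 take 10 → i++
[i=2,j=1] A[i]=17>B[j]=15 take 15 → j++
[i=2,j=2] A[i]=17<=B[j]=21 take 17 → i++
[i=3,j=2] A[i]=18<=B[j]=21 take 18 → i++
[i=4,j=2] A[i]=31>B[j]=21 take 21 → j++
[i=4,j=3] A[i]=31>B[j]=30 take 30 → j++
[i=4,j=4] A[i]=31<=B[j]=35 take 31 → i++
[i=5,j=4] A done, take B[j]=35 → j++
[i=5,j=5] A done, take B[j]=37 → j++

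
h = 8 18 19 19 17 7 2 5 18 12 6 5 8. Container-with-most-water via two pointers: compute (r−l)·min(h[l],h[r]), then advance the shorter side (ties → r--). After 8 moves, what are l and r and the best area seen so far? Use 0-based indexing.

l=1, r=5, best area=126

l=0 r=12: min(8,8)*12=96 best=96 *, r--
l=0 r=11: min(8,5)*11=55 best=96, r--
l=0 r=10: min(8,6)*10=60 best=96, r--
l=0 r=9: min(8,12)*9=72 best=96, l++
l=1 r=9: min(18,12)*8=96 best=96, r--
l=1 r=8: min(18,18)*7=126 best=126 *, r--
l=1 r=7: min(18,5)*6=30 best=126, r--
l=1 r=6: min(18,2)*5=10 best=126, r--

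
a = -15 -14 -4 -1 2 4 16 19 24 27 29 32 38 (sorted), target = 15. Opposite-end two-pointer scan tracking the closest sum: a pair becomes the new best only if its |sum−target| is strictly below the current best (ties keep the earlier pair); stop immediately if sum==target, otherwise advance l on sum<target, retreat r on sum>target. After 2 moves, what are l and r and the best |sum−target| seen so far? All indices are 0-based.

[0,12] -15+38=23 d=8 * → r--
[0,11] -15+32=17 d=2 * → r--

l=0, r=10, best |Δ|=2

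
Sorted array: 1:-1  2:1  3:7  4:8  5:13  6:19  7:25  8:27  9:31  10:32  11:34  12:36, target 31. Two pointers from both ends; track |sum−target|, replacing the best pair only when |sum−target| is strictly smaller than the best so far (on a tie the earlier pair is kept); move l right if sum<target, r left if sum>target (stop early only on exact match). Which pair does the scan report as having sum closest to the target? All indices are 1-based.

l=1 r=12: -1+36=35 d=4 *, r--
l=1 r=11: -1+34=33 d=2 *, r--
l=1 r=10: -1+32=31 d=0 *, stop

pair (-1, 32) with sum 31 (|Δ|=0)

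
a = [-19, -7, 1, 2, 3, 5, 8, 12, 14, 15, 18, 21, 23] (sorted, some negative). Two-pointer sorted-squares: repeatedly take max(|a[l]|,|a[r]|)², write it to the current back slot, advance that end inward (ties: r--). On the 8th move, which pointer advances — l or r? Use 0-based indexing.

l=0 r=12: |-19|<=|23| out[12]=529, r--
l=0 r=11: |-19|<=|21| out[11]=441, r--
l=0 r=10: |-19|>|18| out[10]=361, l++
l=1 r=10: |-7|<=|18| out[9]=324, r--
l=1 r=9: |-7|<=|15| out[8]=225, r--
l=1 r=8: |-7|<=|14| out[7]=196, r--
l=1 r=7: |-7|<=|12| out[6]=144, r--
l=1 r=6: |-7|<=|8| out[5]=64, r--

r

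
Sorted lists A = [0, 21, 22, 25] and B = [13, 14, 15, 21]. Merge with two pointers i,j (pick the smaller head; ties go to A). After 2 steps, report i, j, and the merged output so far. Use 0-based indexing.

i=0 j=0: A[i]=0<=B[j]=13 take 0, i++
i=1 j=0: A[i]=21>B[j]=13 take 13, j++

i=1, j=1, merged so far=[0, 13]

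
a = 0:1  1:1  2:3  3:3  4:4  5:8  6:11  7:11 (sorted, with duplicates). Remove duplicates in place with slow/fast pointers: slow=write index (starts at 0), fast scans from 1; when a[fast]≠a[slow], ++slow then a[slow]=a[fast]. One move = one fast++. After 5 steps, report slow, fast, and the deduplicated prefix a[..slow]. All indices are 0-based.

(s=0,f=1) a[fast]=1=a[slow] dup → fast++
(s=0,f=2) a[fast]=3≠a[slow]=1 write a[1]=3 → slow++,fast++
(s=1,f=3) a[fast]=3=a[slow] dup → fast++
(s=1,f=4) a[fast]=4≠a[slow]=3 write a[2]=4 → slow++,fast++
(s=2,f=5) a[fast]=8≠a[slow]=4 write a[3]=8 → slow++,fast++

slow=3, fast=6, prefix=[1, 3, 4, 8]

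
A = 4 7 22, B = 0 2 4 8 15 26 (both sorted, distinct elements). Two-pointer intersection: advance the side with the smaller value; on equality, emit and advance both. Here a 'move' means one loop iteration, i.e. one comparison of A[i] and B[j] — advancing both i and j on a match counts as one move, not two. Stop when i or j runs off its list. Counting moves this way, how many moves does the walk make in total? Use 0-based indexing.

[i=0,j=0] 4>0 → j++
[i=0,j=1] 4>2 → j++
[i=0,j=2] 4==4 emit → i++,j++
[i=1,j=3] 7<8 → i++
[i=2,j=3] 22>8 → j++
[i=2,j=4] 22>15 → j++
[i=2,j=5] 22<26 → i++

7 moves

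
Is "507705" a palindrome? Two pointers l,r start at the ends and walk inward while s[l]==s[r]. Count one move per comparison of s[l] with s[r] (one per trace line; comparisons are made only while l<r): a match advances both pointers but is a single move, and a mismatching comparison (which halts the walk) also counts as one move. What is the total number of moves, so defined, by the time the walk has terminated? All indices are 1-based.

l=1 r=6: '5'=='5', l++,r--
l=2 r=5: '0'=='0', l++,r--
l=3 r=4: '7'=='7', l++,r--

3 moves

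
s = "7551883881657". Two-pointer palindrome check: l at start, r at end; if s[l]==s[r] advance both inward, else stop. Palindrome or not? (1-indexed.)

[1,13] '7'=='7' → l++,r--
[2,12] '5'=='5' → l++,r--
[3,11] '5'!='6' → stop

not a palindrome (mismatch at 3,11)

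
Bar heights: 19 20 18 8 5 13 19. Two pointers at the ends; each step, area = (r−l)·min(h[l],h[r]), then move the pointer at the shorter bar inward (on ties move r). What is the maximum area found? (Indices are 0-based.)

max area = 114

l=0 r=6: min(19,19)*6=114 best=114 *, r--
l=0 r=5: min(19,13)*5=65 best=114, r--
l=0 r=4: min(19,5)*4=20 best=114, r--
l=0 r=3: min(19,8)*3=24 best=114, r--
l=0 r=2: min(19,18)*2=36 best=114, r--
l=0 r=1: min(19,20)*1=19 best=114, l++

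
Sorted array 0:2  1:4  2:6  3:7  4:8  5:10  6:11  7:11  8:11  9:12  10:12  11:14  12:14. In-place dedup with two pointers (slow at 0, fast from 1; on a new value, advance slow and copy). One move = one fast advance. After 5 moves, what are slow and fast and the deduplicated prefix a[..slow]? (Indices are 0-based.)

slow=0 fast=1: a[fast]=4≠a[slow]=2 write a[1]=4, slow++,fast++
slow=1 fast=2: a[fast]=6≠a[slow]=4 write a[2]=6, slow++,fast++
slow=2 fast=3: a[fast]=7≠a[slow]=6 write a[3]=7, slow++,fast++
slow=3 fast=4: a[fast]=8≠a[slow]=7 write a[4]=8, slow++,fast++
slow=4 fast=5: a[fast]=10≠a[slow]=8 write a[5]=10, slow++,fast++

slow=5, fast=6, prefix=[2, 4, 6, 7, 8, 10]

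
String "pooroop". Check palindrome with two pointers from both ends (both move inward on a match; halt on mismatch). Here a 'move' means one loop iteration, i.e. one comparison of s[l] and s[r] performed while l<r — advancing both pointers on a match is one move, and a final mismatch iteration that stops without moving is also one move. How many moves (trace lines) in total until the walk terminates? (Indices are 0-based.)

[0,6] 'p'=='p' → l++,r--
[1,5] 'o'=='o' → l++,r--
[2,4] 'o'=='o' → l++,r--

3 moves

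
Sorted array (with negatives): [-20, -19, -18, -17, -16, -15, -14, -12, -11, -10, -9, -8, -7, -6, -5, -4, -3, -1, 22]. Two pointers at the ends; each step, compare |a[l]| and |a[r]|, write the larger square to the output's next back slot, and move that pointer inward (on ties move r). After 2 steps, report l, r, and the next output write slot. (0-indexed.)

l=0 r=18: |-20|<=|22| out[18]=484, r--
l=0 r=17: |-20|>|-1| out[17]=400, l++

l=1, r=17, next write slot=16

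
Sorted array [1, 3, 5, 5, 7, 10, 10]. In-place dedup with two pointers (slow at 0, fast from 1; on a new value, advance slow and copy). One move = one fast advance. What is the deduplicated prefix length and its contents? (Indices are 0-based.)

length 5; prefix = [1, 3, 5, 7, 10]

slow=0 fast=1: a[fast]=3≠a[slow]=1 write a[1]=3, slow++,fast++
slow=1 fast=2: a[fast]=5≠a[slow]=3 write a[2]=5, slow++,fast++
slow=2 fast=3: a[fast]=5=a[slow] dup, fast++
slow=2 fast=4: a[fast]=7≠a[slow]=5 write a[3]=7, slow++,fast++
slow=3 fast=5: a[fast]=10≠a[slow]=7 write a[4]=10, slow++,fast++
slow=4 fast=6: a[fast]=10=a[slow] dup, fast++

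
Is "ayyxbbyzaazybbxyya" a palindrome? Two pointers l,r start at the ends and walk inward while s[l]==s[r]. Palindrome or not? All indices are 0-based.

palindrome

[0,17] 'a'=='a' → l++,r--
[1,16] 'y'=='y' → l++,r--
[2,15] 'y'=='y' → l++,r--
[3,14] 'x'=='x' → l++,r--
[4,13] 'b'=='b' → l++,r--
[5,12] 'b'=='b' → l++,r--
[6,11] 'y'=='y' → l++,r--
[7,10] 'z'=='z' → l++,r--
[8,9] 'a'=='a' → l++,r--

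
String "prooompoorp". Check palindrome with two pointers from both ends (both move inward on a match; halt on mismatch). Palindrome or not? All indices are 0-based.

l=0 r=10: 'p'=='p', l++,r--
l=1 r=9: 'r'=='r', l++,r--
l=2 r=8: 'o'=='o', l++,r--
l=3 r=7: 'o'=='o', l++,r--
l=4 r=6: 'o'!='p', stop

not a palindrome (mismatch at 4,6)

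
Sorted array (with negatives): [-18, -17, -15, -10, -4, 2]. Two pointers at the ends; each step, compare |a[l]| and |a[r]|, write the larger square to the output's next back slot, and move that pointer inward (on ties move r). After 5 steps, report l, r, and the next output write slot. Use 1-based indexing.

[1,6] |-18|>|2| out[6]=324 → l++
[2,6] |-17|>|2| out[5]=289 → l++
[3,6] |-15|>|2| out[4]=225 → l++
[4,6] |-10|>|2| out[3]=100 → l++
[5,6] |-4|>|2| out[2]=16 → l++

l=6, r=6, next write slot=1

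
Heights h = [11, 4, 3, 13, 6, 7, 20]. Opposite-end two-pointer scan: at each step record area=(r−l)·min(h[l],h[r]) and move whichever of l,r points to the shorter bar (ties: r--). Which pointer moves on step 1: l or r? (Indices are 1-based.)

l

l=1 r=7: min(11,20)*6=66 best=66 *, l++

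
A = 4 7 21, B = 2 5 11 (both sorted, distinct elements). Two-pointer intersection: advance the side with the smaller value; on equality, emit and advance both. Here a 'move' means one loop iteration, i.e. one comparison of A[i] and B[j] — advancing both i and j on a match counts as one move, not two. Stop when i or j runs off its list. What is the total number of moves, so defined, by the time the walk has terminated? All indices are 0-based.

5 moves

[i=0,j=0] 4>2 → j++
[i=0,j=1] 4<5 → i++
[i=1,j=1] 7>5 → j++
[i=1,j=2] 7<11 → i++
[i=2,j=2] 21>11 → j++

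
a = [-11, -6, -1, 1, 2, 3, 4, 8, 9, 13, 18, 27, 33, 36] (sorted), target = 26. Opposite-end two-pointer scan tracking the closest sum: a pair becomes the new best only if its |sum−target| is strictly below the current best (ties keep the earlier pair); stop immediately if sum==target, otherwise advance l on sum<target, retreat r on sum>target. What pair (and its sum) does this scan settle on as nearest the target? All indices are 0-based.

[0,13] -11+36=25 d=1 * → l++
[1,13] -6+36=30 d=4 → r--
[1,12] -6+33=27 d=1 → r--
[1,11] -6+27=21 d=5 → l++
[2,11] -1+27=26 d=0 * → stop

pair (-1, 27) with sum 26 (|Δ|=0)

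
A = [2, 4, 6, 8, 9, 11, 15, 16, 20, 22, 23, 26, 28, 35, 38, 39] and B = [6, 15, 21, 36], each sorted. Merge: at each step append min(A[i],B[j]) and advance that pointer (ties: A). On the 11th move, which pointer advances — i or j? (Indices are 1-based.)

i=1 j=1: A[i]=2<=B[j]=6 take 2, i++
i=2 j=1: A[i]=4<=B[j]=6 take 4, i++
i=3 j=1: A[i]=6<=B[j]=6 take 6, i++
i=4 j=1: A[i]=8>B[j]=6 take 6, j++
i=4 j=2: A[i]=8<=B[j]=15 take 8, i++
i=5 j=2: A[i]=9<=B[j]=15 take 9, i++
i=6 j=2: A[i]=11<=B[j]=15 take 11, i++
i=7 j=2: A[i]=15<=B[j]=15 take 15, i++
i=8 j=2: A[i]=16>B[j]=15 take 15, j++
i=8 j=3: A[i]=16<=B[j]=21 take 16, i++
i=9 j=3: A[i]=20<=B[j]=21 take 20, i++

i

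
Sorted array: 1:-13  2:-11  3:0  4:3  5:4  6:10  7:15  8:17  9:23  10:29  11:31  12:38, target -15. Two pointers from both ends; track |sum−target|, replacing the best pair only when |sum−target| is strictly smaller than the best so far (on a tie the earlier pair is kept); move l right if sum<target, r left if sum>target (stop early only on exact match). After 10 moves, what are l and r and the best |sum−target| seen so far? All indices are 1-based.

l=1, r=2, best |Δ|=2

[1,12] -13+38=25 d=40 * → r--
[1,11] -13+31=18 d=33 * → r--
[1,10] -13+29=16 d=31 * → r--
[1,9] -13+23=10 d=25 * → r--
[1,8] -13+17=4 d=19 * → r--
[1,7] -13+15=2 d=17 * → r--
[1,6] -13+10=-3 d=12 * → r--
[1,5] -13+4=-9 d=6 * → r--
[1,4] -13+3=-10 d=5 * → r--
[1,3] -13+0=-13 d=2 * → r--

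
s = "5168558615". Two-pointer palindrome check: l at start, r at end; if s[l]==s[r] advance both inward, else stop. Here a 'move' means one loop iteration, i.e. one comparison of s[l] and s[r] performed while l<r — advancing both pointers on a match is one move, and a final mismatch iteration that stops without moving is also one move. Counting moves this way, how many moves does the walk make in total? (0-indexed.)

l=0 r=9: '5'=='5', l++,r--
l=1 r=8: '1'=='1', l++,r--
l=2 r=7: '6'=='6', l++,r--
l=3 r=6: '8'=='8', l++,r--
l=4 r=5: '5'=='5', l++,r--

5 moves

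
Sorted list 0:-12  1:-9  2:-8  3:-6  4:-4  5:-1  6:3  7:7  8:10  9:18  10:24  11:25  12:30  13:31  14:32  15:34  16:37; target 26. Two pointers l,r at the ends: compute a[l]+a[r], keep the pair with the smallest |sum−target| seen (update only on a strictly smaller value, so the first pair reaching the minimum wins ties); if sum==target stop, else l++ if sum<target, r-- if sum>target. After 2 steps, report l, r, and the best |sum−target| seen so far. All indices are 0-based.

[0,16] -12+37=25 d=1 * → l++
[1,16] -9+37=28 d=2 → r--

l=1, r=15, best |Δ|=1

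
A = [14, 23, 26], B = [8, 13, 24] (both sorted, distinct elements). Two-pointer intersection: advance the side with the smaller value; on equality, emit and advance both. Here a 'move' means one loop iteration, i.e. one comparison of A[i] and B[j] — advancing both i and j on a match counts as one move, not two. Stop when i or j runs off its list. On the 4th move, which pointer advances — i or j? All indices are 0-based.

i

i=0 j=0: 14>8, j++
i=0 j=1: 14>13, j++
i=0 j=2: 14<24, i++
i=1 j=2: 23<24, i++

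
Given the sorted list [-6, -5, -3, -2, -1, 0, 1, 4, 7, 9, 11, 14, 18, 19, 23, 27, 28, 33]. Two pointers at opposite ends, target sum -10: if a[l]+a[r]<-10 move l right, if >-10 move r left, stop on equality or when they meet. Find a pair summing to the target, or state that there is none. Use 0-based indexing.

l=0 r=17: -6+33=27 >-10, r--
l=0 r=16: -6+28=22 >-10, r--
l=0 r=15: -6+27=21 >-10, r--
l=0 r=14: -6+23=17 >-10, r--
l=0 r=13: -6+19=13 >-10, r--
l=0 r=12: -6+18=12 >-10, r--
l=0 r=11: -6+14=8 >-10, r--
l=0 r=10: -6+11=5 >-10, r--
l=0 r=9: -6+9=3 >-10, r--
l=0 r=8: -6+7=1 >-10, r--
l=0 r=7: -6+4=-2 >-10, r--
l=0 r=6: -6+1=-5 >-10, r--
l=0 r=5: -6+0=-6 >-10, r--
l=0 r=4: -6+-1=-7 >-10, r--
l=0 r=3: -6+-2=-8 >-10, r--
l=0 r=2: -6+-3=-9 >-10, r--
l=0 r=1: -6+-5=-11 <-10, l++

no pair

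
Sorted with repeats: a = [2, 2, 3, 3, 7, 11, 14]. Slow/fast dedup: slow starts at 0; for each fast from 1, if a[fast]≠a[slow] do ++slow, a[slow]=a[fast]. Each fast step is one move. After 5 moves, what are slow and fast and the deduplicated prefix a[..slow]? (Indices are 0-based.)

slow=3, fast=6, prefix=[2, 3, 7, 11]

slow=0 fast=1: a[fast]=2=a[slow] dup, fast++
slow=0 fast=2: a[fast]=3≠a[slow]=2 write a[1]=3, slow++,fast++
slow=1 fast=3: a[fast]=3=a[slow] dup, fast++
slow=1 fast=4: a[fast]=7≠a[slow]=3 write a[2]=7, slow++,fast++
slow=2 fast=5: a[fast]=11≠a[slow]=7 write a[3]=11, slow++,fast++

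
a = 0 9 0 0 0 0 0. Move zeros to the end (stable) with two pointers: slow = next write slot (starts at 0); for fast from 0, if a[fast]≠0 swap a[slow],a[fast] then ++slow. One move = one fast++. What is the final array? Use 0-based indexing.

[9, 0, 0, 0, 0, 0, 0]

slow=0 fast=0: a[fast]=0, fast++
slow=0 fast=1: a[fast]=9≠0 swap→a[0]=9, slow++,fast++
slow=1 fast=2: a[fast]=0, fast++
slow=1 fast=3: a[fast]=0, fast++
slow=1 fast=4: a[fast]=0, fast++
slow=1 fast=5: a[fast]=0, fast++
slow=1 fast=6: a[fast]=0, fast++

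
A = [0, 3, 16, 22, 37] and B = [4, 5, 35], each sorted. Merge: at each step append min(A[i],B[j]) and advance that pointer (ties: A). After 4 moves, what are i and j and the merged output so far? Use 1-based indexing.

i=3, j=3, merged so far=[0, 3, 4, 5]

i=1 j=1: A[i]=0<=B[j]=4 take 0, i++
i=2 j=1: A[i]=3<=B[j]=4 take 3, i++
i=3 j=1: A[i]=16>B[j]=4 take 4, j++
i=3 j=2: A[i]=16>B[j]=5 take 5, j++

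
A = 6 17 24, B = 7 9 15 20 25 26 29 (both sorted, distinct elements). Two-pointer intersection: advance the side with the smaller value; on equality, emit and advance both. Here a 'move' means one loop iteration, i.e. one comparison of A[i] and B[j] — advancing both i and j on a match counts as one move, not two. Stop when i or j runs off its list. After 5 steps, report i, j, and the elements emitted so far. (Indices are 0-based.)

[i=0,j=0] 6<7 → i++
[i=1,j=0] 17>7 → j++
[i=1,j=1] 17>9 → j++
[i=1,j=2] 17>15 → j++
[i=1,j=3] 17<20 → i++

i=2, j=3, emitted=[]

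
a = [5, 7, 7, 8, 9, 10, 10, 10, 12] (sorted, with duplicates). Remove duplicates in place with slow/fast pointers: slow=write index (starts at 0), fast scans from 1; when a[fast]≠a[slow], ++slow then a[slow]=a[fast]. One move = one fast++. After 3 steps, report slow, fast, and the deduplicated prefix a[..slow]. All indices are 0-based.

(s=0,f=1) a[fast]=7≠a[slow]=5 write a[1]=7 → slow++,fast++
(s=1,f=2) a[fast]=7=a[slow] dup → fast++
(s=1,f=3) a[fast]=8≠a[slow]=7 write a[2]=8 → slow++,fast++

slow=2, fast=4, prefix=[5, 7, 8]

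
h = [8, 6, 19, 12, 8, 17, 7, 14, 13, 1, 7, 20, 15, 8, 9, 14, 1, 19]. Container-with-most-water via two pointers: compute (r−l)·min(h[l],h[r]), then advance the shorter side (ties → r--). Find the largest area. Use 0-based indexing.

l=0 r=17: min(8,19)*17=136 best=136 *, l++
l=1 r=17: min(6,19)*16=96 best=136, l++
l=2 r=17: min(19,19)*15=285 best=285 *, r--
l=2 r=16: min(19,1)*14=14 best=285, r--
l=2 r=15: min(19,14)*13=182 best=285, r--
l=2 r=14: min(19,9)*12=108 best=285, r--
l=2 r=13: min(19,8)*11=88 best=285, r--
l=2 r=12: min(19,15)*10=150 best=285, r--
l=2 r=11: min(19,20)*9=171 best=285, l++
l=3 r=11: min(12,20)*8=96 best=285, l++
l=4 r=11: min(8,20)*7=56 best=285, l++
l=5 r=11: min(17,20)*6=102 best=285, l++
l=6 r=11: min(7,20)*5=35 best=285, l++
l=7 r=11: min(14,20)*4=56 best=285, l++
l=8 r=11: min(13,20)*3=39 best=285, l++
l=9 r=11: min(1,20)*2=2 best=285, l++
l=10 r=11: min(7,20)*1=7 best=285, l++

max area = 285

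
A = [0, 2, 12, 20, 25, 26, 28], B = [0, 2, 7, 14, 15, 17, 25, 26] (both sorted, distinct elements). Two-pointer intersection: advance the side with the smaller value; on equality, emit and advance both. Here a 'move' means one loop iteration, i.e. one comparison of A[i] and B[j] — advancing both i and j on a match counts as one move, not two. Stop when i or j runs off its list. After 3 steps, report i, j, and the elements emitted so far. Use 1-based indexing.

i=3, j=4, emitted=[0, 2]

[i=1,j=1] 0==0 emit → i++,j++
[i=2,j=2] 2==2 emit → i++,j++
[i=3,j=3] 12>7 → j++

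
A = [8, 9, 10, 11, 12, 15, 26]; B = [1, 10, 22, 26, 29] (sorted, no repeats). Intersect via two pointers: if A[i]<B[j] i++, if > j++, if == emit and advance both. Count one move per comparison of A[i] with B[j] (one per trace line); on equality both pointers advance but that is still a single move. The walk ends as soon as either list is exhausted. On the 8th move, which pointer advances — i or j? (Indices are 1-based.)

j

[i=1,j=1] 8>1 → j++
[i=1,j=2] 8<10 → i++
[i=2,j=2] 9<10 → i++
[i=3,j=2] 10==10 emit → i++,j++
[i=4,j=3] 11<22 → i++
[i=5,j=3] 12<22 → i++
[i=6,j=3] 15<22 → i++
[i=7,j=3] 26>22 → j++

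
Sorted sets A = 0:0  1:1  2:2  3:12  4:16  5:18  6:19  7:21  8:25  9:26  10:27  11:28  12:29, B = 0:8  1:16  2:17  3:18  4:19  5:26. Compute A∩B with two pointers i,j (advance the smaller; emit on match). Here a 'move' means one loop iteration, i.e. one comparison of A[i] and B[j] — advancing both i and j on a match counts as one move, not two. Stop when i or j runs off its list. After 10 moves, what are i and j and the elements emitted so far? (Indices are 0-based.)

i=8, j=5, emitted=[16, 18, 19]

i=0 j=0: 0<8, i++
i=1 j=0: 1<8, i++
i=2 j=0: 2<8, i++
i=3 j=0: 12>8, j++
i=3 j=1: 12<16, i++
i=4 j=1: 16==16 emit, i++,j++
i=5 j=2: 18>17, j++
i=5 j=3: 18==18 emit, i++,j++
i=6 j=4: 19==19 emit, i++,j++
i=7 j=5: 21<26, i++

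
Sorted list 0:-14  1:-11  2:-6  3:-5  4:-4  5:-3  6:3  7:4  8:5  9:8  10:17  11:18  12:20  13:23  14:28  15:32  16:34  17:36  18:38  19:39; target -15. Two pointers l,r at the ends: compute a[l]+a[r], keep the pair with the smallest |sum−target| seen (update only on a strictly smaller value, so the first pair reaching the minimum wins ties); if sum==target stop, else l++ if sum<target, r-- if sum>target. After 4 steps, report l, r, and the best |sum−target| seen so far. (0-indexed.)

l=0, r=15, best |Δ|=35

[0,19] -14+39=25 d=40 * → r--
[0,18] -14+38=24 d=39 * → r--
[0,17] -14+36=22 d=37 * → r--
[0,16] -14+34=20 d=35 * → r--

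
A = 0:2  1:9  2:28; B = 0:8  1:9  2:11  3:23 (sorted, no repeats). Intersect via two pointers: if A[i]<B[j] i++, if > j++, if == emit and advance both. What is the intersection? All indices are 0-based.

intersection = [9]

i=0 j=0: 2<8, i++
i=1 j=0: 9>8, j++
i=1 j=1: 9==9 emit, i++,j++
i=2 j=2: 28>11, j++
i=2 j=3: 28>23, j++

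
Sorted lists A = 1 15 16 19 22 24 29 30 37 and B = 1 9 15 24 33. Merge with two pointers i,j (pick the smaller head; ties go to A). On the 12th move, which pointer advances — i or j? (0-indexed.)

i

i=0 j=0: A[i]=1<=B[j]=1 take 1, i++
i=1 j=0: A[i]=15>B[j]=1 take 1, j++
i=1 j=1: A[i]=15>B[j]=9 take 9, j++
i=1 j=2: A[i]=15<=B[j]=15 take 15, i++
i=2 j=2: A[i]=16>B[j]=15 take 15, j++
i=2 j=3: A[i]=16<=B[j]=24 take 16, i++
i=3 j=3: A[i]=19<=B[j]=24 take 19, i++
i=4 j=3: A[i]=22<=B[j]=24 take 22, i++
i=5 j=3: A[i]=24<=B[j]=24 take 24, i++
i=6 j=3: A[i]=29>B[j]=24 take 24, j++
i=6 j=4: A[i]=29<=B[j]=33 take 29, i++
i=7 j=4: A[i]=30<=B[j]=33 take 30, i++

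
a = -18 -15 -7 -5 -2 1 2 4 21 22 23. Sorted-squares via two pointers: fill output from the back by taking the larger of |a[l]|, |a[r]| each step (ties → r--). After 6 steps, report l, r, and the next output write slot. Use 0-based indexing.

l=3, r=7, next write slot=4

[0,10] |-18|<=|23| out[10]=529 → r--
[0,9] |-18|<=|22| out[9]=484 → r--
[0,8] |-18|<=|21| out[8]=441 → r--
[0,7] |-18|>|4| out[7]=324 → l++
[1,7] |-15|>|4| out[6]=225 → l++
[2,7] |-7|>|4| out[5]=49 → l++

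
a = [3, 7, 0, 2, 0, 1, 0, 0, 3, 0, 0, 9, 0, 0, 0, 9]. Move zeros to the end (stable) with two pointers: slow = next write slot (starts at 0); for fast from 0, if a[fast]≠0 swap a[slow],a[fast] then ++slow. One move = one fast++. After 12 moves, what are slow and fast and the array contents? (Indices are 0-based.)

slow=6, fast=12, a=[3, 7, 2, 1, 3, 9, 0, 0, 0, 0, 0, 0, 0, 0, 0, 9]

(s=0,f=0) a[fast]=3≠0 swap→a[0]=3 → slow++,fast++
(s=1,f=1) a[fast]=7≠0 swap→a[1]=7 → slow++,fast++
(s=2,f=2) a[fast]=0 → fast++
(s=2,f=3) a[fast]=2≠0 swap→a[2]=2 → slow++,fast++
(s=3,f=4) a[fast]=0 → fast++
(s=3,f=5) a[fast]=1≠0 swap→a[3]=1 → slow++,fast++
(s=4,f=6) a[fast]=0 → fast++
(s=4,f=7) a[fast]=0 → fast++
(s=4,f=8) a[fast]=3≠0 swap→a[4]=3 → slow++,fast++
(s=5,f=9) a[fast]=0 → fast++
(s=5,f=10) a[fast]=0 → fast++
(s=5,f=11) a[fast]=9≠0 swap→a[5]=9 → slow++,fast++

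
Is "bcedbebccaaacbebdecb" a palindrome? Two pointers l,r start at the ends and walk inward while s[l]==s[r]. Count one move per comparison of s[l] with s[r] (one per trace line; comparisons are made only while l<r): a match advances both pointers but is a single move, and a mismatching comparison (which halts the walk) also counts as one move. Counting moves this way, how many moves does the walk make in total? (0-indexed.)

9 moves

l=0 r=19: 'b'=='b', l++,r--
l=1 r=18: 'c'=='c', l++,r--
l=2 r=17: 'e'=='e', l++,r--
l=3 r=16: 'd'=='d', l++,r--
l=4 r=15: 'b'=='b', l++,r--
l=5 r=14: 'e'=='e', l++,r--
l=6 r=13: 'b'=='b', l++,r--
l=7 r=12: 'c'=='c', l++,r--
l=8 r=11: 'c'!='a', stop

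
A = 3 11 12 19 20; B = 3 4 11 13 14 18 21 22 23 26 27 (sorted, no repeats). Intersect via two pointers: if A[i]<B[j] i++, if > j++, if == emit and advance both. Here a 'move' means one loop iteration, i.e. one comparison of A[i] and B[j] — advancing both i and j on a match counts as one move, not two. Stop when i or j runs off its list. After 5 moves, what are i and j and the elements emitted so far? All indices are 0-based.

i=3, j=4, emitted=[3, 11]

[i=0,j=0] 3==3 emit → i++,j++
[i=1,j=1] 11>4 → j++
[i=1,j=2] 11==11 emit → i++,j++
[i=2,j=3] 12<13 → i++
[i=3,j=3] 19>13 → j++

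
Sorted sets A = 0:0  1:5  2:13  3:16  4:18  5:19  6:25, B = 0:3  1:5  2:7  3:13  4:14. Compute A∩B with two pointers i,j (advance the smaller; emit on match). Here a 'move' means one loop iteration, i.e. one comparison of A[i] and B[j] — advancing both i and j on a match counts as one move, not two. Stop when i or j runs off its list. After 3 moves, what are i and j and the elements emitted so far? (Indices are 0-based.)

i=0 j=0: 0<3, i++
i=1 j=0: 5>3, j++
i=1 j=1: 5==5 emit, i++,j++

i=2, j=2, emitted=[5]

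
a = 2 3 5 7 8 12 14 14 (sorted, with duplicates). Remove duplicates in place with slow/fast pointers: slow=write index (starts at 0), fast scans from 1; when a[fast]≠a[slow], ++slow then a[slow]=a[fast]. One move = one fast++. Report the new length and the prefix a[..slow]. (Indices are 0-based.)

slow=0 fast=1: a[fast]=3≠a[slow]=2 write a[1]=3, slow++,fast++
slow=1 fast=2: a[fast]=5≠a[slow]=3 write a[2]=5, slow++,fast++
slow=2 fast=3: a[fast]=7≠a[slow]=5 write a[3]=7, slow++,fast++
slow=3 fast=4: a[fast]=8≠a[slow]=7 write a[4]=8, slow++,fast++
slow=4 fast=5: a[fast]=12≠a[slow]=8 write a[5]=12, slow++,fast++
slow=5 fast=6: a[fast]=14≠a[slow]=12 write a[6]=14, slow++,fast++
slow=6 fast=7: a[fast]=14=a[slow] dup, fast++

length 7; prefix = [2, 3, 5, 7, 8, 12, 14]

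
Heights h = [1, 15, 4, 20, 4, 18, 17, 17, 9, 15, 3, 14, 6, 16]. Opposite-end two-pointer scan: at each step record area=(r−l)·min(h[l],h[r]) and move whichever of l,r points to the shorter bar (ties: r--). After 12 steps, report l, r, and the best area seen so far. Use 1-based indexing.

[1,14] min(1,16)*13=13 best=13 * → l++
[2,14] min(15,16)*12=180 best=180 * → l++
[3,14] min(4,16)*11=44 best=180 → l++
[4,14] min(20,16)*10=160 best=180 → r--
[4,13] min(20,6)*9=54 best=180 → r--
[4,12] min(20,14)*8=112 best=180 → r--
[4,11] min(20,3)*7=21 best=180 → r--
[4,10] min(20,15)*6=90 best=180 → r--
[4,9] min(20,9)*5=45 best=180 → r--
[4,8] min(20,17)*4=68 best=180 → r--
[4,7] min(20,17)*3=51 best=180 → r--
[4,6] min(20,18)*2=36 best=180 → r--

l=4, r=5, best area=180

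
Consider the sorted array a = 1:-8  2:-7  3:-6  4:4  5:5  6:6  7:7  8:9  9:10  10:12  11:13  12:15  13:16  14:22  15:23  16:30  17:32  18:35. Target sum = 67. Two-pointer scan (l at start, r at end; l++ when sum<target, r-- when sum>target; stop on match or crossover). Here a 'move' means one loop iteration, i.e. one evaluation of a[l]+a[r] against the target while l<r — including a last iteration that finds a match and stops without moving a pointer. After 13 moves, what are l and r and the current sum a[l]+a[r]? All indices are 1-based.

l=1 r=18: -8+35=27 <67, l++
l=2 r=18: -7+35=28 <67, l++
l=3 r=18: -6+35=29 <67, l++
l=4 r=18: 4+35=39 <67, l++
l=5 r=18: 5+35=40 <67, l++
l=6 r=18: 6+35=41 <67, l++
l=7 r=18: 7+35=42 <67, l++
l=8 r=18: 9+35=44 <67, l++
l=9 r=18: 10+35=45 <67, l++
l=10 r=18: 12+35=47 <67, l++
l=11 r=18: 13+35=48 <67, l++
l=12 r=18: 15+35=50 <67, l++
l=13 r=18: 16+35=51 <67, l++

l=14, r=18, sum=57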